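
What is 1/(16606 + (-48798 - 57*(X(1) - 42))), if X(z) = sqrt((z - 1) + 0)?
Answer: -1/29798 ≈ -3.3559e-5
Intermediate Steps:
X(z) = sqrt(-1 + z) (X(z) = sqrt((-1 + z) + 0) = sqrt(-1 + z))
1/(16606 + (-48798 - 57*(X(1) - 42))) = 1/(16606 + (-48798 - 57*(sqrt(-1 + 1) - 42))) = 1/(16606 + (-48798 - 57*(sqrt(0) - 42))) = 1/(16606 + (-48798 - 57*(0 - 42))) = 1/(16606 + (-48798 - 57*(-42))) = 1/(16606 + (-48798 + 2394)) = 1/(16606 - 46404) = 1/(-29798) = -1/29798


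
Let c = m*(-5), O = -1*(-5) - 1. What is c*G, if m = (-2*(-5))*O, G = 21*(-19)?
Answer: 79800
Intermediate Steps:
O = 4 (O = 5 - 1 = 4)
G = -399
m = 40 (m = -2*(-5)*4 = 10*4 = 40)
c = -200 (c = 40*(-5) = -200)
c*G = -200*(-399) = 79800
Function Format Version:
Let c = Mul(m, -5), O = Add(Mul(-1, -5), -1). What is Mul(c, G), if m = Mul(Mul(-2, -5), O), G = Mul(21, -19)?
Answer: 79800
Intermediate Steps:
O = 4 (O = Add(5, -1) = 4)
G = -399
m = 40 (m = Mul(Mul(-2, -5), 4) = Mul(10, 4) = 40)
c = -200 (c = Mul(40, -5) = -200)
Mul(c, G) = Mul(-200, -399) = 79800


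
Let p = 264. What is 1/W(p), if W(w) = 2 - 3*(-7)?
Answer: 1/23 ≈ 0.043478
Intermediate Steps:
W(w) = 23 (W(w) = 2 + 21 = 23)
1/W(p) = 1/23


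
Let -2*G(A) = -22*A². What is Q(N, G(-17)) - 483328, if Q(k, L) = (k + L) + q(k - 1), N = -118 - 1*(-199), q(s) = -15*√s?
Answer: -480068 - 60*√5 ≈ -4.8020e+5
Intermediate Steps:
N = 81 (N = -118 + 199 = 81)
G(A) = 11*A² (G(A) = -(-11)*A² = 11*A²)
Q(k, L) = L + k - 15*√(-1 + k) (Q(k, L) = (k + L) - 15*√(k - 1) = (L + k) - 15*√(-1 + k) = L + k - 15*√(-1 + k))
Q(N, G(-17)) - 483328 = (11*(-17)² + 81 - 15*√(-1 + 81)) - 483328 = (11*289 + 81 - 60*√5) - 483328 = (3179 + 81 - 60*√5) - 483328 = (3260 - 60*√5) - 483328 = -480068 - 60*√5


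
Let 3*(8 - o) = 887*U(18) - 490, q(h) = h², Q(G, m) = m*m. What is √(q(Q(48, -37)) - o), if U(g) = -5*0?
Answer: √16865907/3 ≈ 1368.9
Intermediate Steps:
Q(G, m) = m²
U(g) = 0
o = 514/3 (o = 8 - (887*0 - 490)/3 = 8 - (0 - 490)/3 = 8 - ⅓*(-490) = 8 + 490/3 = 514/3 ≈ 171.33)
√(q(Q(48, -37)) - o) = √(((-37)²)² - 1*514/3) = √(1369² - 514/3) = √(1874161 - 514/3) = √(5621969/3) = √16865907/3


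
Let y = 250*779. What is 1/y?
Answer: 1/194750 ≈ 5.1348e-6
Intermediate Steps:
y = 194750
1/y = 1/194750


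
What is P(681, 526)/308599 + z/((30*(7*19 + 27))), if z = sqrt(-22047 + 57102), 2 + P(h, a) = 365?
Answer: 363/308599 + sqrt(3895)/1600 ≈ 0.040182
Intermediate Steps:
P(h, a) = 363 (P(h, a) = -2 + 365 = 363)
z = 3*sqrt(3895) (z = sqrt(35055) = 3*sqrt(3895) ≈ 187.23)
P(681, 526)/308599 + z/((30*(7*19 + 27))) = 363/308599 + (3*sqrt(3895))/((30*(7*19 + 27))) = 363*(1/308599) + (3*sqrt(3895))/((30*(133 + 27))) = 363/308599 + (3*sqrt(3895))/((30*160)) = 363/308599 + (3*sqrt(3895))/4800 = 363/308599 + (3*sqrt(3895))*(1/4800) = 363/308599 + sqrt(3895)/1600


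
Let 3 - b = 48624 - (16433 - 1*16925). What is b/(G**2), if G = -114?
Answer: -5457/1444 ≈ -3.7791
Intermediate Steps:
b = -49113 (b = 3 - (48624 - (16433 - 1*16925)) = 3 - (48624 - (16433 - 16925)) = 3 - (48624 - 1*(-492)) = 3 - (48624 + 492) = 3 - 1*49116 = 3 - 49116 = -49113)
b/(G**2) = -49113/((-114)**2) = -49113/12996 = -49113*1/12996 = -5457/1444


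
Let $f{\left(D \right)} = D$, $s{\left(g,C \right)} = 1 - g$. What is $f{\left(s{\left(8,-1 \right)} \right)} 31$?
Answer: $-217$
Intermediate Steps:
$f{\left(s{\left(8,-1 \right)} \right)} 31 = \left(1 - 8\right) 31 = \left(-7\right) 31 = -217$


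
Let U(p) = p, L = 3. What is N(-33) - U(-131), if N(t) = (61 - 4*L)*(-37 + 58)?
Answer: 1160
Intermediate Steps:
N(t) = 1029 (N(t) = (61 - 4*3)*(-37 + 58) = (61 - 12)*21 = 49*21 = 1029)
N(-33) - U(-131) = 1029 - 1*(-131) = 1029 + 131 = 1160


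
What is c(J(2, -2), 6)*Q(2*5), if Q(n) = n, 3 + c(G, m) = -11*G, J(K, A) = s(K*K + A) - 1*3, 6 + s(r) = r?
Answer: 740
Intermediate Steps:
s(r) = -6 + r
J(K, A) = -9 + A + K**2 (J(K, A) = (-6 + (K*K + A)) - 1*3 = (-6 + (K**2 + A)) - 3 = (-6 + (A + K**2)) - 3 = (-6 + A + K**2) - 3 = -9 + A + K**2)
c(G, m) = -3 - 11*G
c(J(2, -2), 6)*Q(2*5) = (-3 - 11*(-9 - 2 + 2**2))*(2*5) = (-3 - 11*(-9 - 2 + 4))*10 = (-3 - 11*(-7))*10 = (-3 + 77)*10 = 74*10 = 740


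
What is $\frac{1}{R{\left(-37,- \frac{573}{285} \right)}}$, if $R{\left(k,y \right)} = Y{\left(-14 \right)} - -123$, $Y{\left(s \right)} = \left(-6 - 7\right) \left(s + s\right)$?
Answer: $\frac{1}{487} \approx 0.0020534$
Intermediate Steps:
$Y{\left(s \right)} = - 26 s$ ($Y{\left(s \right)} = - 13 \cdot 2 s = - 26 s$)
$R{\left(k,y \right)} = 487$ ($R{\left(k,y \right)} = \left(-26\right) \left(-14\right) - -123 = 364 + 123 = 487$)
$\frac{1}{R{\left(-37,- \frac{573}{285} \right)}} = \frac{1}{487}$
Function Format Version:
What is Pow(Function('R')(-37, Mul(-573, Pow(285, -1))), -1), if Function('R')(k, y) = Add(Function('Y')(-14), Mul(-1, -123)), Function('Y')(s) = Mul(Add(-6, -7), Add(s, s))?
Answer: Rational(1, 487) ≈ 0.0020534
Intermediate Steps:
Function('Y')(s) = Mul(-26, s) (Function('Y')(s) = Mul(-13, Mul(2, s)) = Mul(-26, s))
Function('R')(k, y) = 487 (Function('R')(k, y) = Add(Mul(-26, -14), Mul(-1, -123)) = Add(364, 123) = 487)
Pow(Function('R')(-37, Mul(-573, Pow(285, -1))), -1) = Pow(487, -1) = Rational(1, 487)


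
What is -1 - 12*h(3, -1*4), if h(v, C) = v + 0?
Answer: -37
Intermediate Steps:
h(v, C) = v
-1 - 12*h(3, -1*4) = -1 - 12*3 = -1 - 36 = -37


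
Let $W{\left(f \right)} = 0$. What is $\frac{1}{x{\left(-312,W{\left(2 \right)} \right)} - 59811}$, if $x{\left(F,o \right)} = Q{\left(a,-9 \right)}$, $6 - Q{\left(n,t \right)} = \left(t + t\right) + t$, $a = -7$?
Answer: $- \frac{1}{59778} \approx -1.6729 \cdot 10^{-5}$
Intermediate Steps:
$Q{\left(n,t \right)} = 6 - 3 t$ ($Q{\left(n,t \right)} = 6 - \left(\left(t + t\right) + t\right) = 6 - \left(2 t + t\right) = 6 - 3 t$)
$x{\left(F,o \right)} = 33$ ($x{\left(F,o \right)} = 6 - -27 = 6 + 27 = 33$)
$\frac{1}{x{\left(-312,W{\left(2 \right)} \right)} - 59811} = \frac{1}{33 - 59811} = \frac{1}{-59778} = - \frac{1}{59778}$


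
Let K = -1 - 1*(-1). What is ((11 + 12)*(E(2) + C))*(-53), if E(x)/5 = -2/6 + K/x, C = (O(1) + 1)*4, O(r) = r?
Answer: -23161/3 ≈ -7720.3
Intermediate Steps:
K = 0 (K = -1 + 1 = 0)
C = 8 (C = (1 + 1)*4 = 2*4 = 8)
E(x) = -5/3 (E(x) = 5*(-2/6 + 0/x) = 5*(-2*⅙ + 0) = 5*(-⅓ + 0) = 5*(-⅓) = -5/3)
((11 + 12)*(E(2) + C))*(-53) = ((11 + 12)*(-5/3 + 8))*(-53) = (23*(19/3))*(-53) = (437/3)*(-53) = -23161/3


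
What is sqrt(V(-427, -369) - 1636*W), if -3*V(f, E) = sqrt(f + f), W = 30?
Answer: sqrt(-441720 - 3*I*sqrt(854))/3 ≈ 0.021985 - 221.54*I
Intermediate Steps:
V(f, E) = -sqrt(2)*sqrt(f)/3 (V(f, E) = -sqrt(f + f)/3 = -sqrt(2)*sqrt(f)/3)
sqrt(V(-427, -369) - 1636*W) = sqrt(-sqrt(2)*sqrt(-427)/3 - 1636*30) = sqrt(-sqrt(2)*I*sqrt(427)/3 - 49080) = sqrt(-I*sqrt(854)/3 - 49080) = sqrt(-49080 - I*sqrt(854)/3)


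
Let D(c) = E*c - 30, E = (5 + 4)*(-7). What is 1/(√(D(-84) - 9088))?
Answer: -I*√3826/3826 ≈ -0.016167*I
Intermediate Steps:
E = -63 (E = 9*(-7) = -63)
D(c) = -30 - 63*c (D(c) = -63*c - 30 = -30 - 63*c)
1/(√(D(-84) - 9088)) = 1/(√((-30 - 63*(-84)) - 9088)) = 1/(√((-30 + 5292) - 9088)) = 1/(√(5262 - 9088)) = 1/(√(-3826)) = 1/(I*√3826) = -I*√3826/3826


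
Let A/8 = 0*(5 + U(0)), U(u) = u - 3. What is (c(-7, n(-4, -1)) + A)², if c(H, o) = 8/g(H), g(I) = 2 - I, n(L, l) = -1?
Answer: 64/81 ≈ 0.79012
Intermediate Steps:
U(u) = -3 + u
A = 0 (A = 8*(0*(5 + (-3 + 0))) = 8*(0*(5 - 3)) = 8*(0*2) = 8*0 = 0)
c(H, o) = 8/(2 - H)
(c(-7, n(-4, -1)) + A)² = (-8/(-2 - 7) + 0)² = (-8/(-9) + 0)² = (-8*(-⅑) + 0)² = (8/9 + 0)² = (8/9)² = 64/81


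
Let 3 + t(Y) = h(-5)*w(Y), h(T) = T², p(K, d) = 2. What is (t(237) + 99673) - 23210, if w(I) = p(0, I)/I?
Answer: 18121070/237 ≈ 76460.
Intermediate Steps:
w(I) = 2/I
t(Y) = -3 + 50/Y (t(Y) = -3 + (-5)²*(2/Y) = -3 + 25*(2/Y) = -3 + 50/Y)
(t(237) + 99673) - 23210 = ((-3 + 50/237) + 99673) - 23210 = (-661/237 + 99673) - 23210 = 23621840/237 - 23210 = 18121070/237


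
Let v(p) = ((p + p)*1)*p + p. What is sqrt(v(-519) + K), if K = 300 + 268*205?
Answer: sqrt(593443) ≈ 770.35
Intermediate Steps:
v(p) = p + 2*p**2 (v(p) = ((2*p)*1)*p + p = (2*p)*p + p = 2*p**2 + p = p + 2*p**2)
K = 55240 (K = 300 + 54940 = 55240)
sqrt(v(-519) + K) = sqrt(-519*(1 + 2*(-519)) + 55240) = sqrt(-519*(1 - 1038) + 55240) = sqrt(-519*(-1037) + 55240) = sqrt(538203 + 55240) = sqrt(593443)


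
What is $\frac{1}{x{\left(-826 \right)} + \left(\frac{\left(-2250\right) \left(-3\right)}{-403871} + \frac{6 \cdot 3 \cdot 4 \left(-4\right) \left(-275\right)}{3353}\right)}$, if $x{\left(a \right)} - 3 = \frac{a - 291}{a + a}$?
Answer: $\frac{319586353268}{8718339717457} \approx 0.036657$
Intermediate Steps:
$x{\left(a \right)} = 3 + \frac{-291 + a}{2 a}$ ($x{\left(a \right)} = 3 + \frac{a - 291}{a + a} = 3 + \frac{-291 + a}{2 a}$)
$\frac{1}{x{\left(-826 \right)} + \left(\frac{\left(-2250\right) \left(-3\right)}{-403871} + \frac{6 \cdot 3 \cdot 4 \left(-4\right) \left(-275\right)}{3353}\right)} = \frac{1}{\frac{-291 + 7 \left(-826\right)}{2 \left(-826\right)} + \left(\frac{\left(-2250\right) \left(-3\right)}{-403871} + \frac{6 \cdot 3 \cdot 4 \left(-4\right) \left(-275\right)}{3353}\right)} = \frac{1}{\frac{1}{2} \left(- \frac{1}{826}\right) \left(-291 - 5782\right) + \left(6750 \left(- \frac{1}{403871}\right) + 18 \left(-16\right) \left(-275\right) \frac{1}{3353}\right)} = \frac{1}{\frac{1}{2} \left(- \frac{1}{826}\right) \left(-6073\right) - \left(\frac{6750}{403871} - \left(-288\right) \left(-275\right) \frac{1}{3353}\right)} = \frac{1}{\frac{6073}{1652} + \left(- \frac{6750}{403871} + 79200 \cdot \frac{1}{3353}\right)} = \frac{1}{\frac{6073}{1652} + \left(- \frac{6750}{403871} + \frac{79200}{3353}\right)} = \frac{1}{\frac{6073}{1652} + \frac{31963950450}{1354179463}} = \frac{1}{\frac{8718339717457}{319586353268}} = \frac{319586353268}{8718339717457}$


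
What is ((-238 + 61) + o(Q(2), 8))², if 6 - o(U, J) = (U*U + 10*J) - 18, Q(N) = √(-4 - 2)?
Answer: 51529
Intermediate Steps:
Q(N) = I*√6 (Q(N) = √(-6) = I*√6)
o(U, J) = 24 - U² - 10*J (o(U, J) = 6 - ((U*U + 10*J) - 18) = 6 - ((U² + 10*J) - 18) = 6 - (-18 + U² + 10*J) = 6 + (18 - U² - 10*J) = 24 - U² - 10*J)
((-238 + 61) + o(Q(2), 8))² = ((-238 + 61) + (24 - (I*√6)² - 10*8))² = (-177 + (24 - 1*(-6) - 80))² = (-177 + (24 + 6 - 80))² = (-177 - 50)² = (-227)² = 51529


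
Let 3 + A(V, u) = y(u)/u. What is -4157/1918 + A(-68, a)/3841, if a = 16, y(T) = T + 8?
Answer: -7984957/3683519 ≈ -2.1678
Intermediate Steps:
y(T) = 8 + T
A(V, u) = -3 + (8 + u)/u
-4157/1918 + A(-68, a)/3841 = -4157/1918 + (-2 + 8/16)/3841 = -4157*1/1918 + (-2 + 8*(1/16))*(1/3841) = -4157/1918 + (-2 + 1/2)*(1/3841) = -4157/1918 - 3/2*1/3841 = -4157/1918 - 3/7682 = -7984957/3683519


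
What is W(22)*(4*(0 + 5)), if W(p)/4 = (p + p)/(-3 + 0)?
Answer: -3520/3 ≈ -1173.3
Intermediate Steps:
W(p) = -8*p/3 (W(p) = 4*((p + p)/(-3 + 0)) = 4*((2*p)/(-3)) = 4*((2*p)*(-1/3)) = 4*(-2*p/3) = -8*p/3)
W(22)*(4*(0 + 5)) = (-8/3*22)*(4*(0 + 5)) = -704*5/3 = -176/3*20 = -3520/3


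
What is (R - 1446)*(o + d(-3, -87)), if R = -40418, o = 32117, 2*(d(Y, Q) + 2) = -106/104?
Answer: -17477733331/13 ≈ -1.3444e+9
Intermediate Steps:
d(Y, Q) = -261/104 (d(Y, Q) = -2 + (-106/104)/2 = -2 + (-106*1/104)/2 = -2 + (½)*(-53/52) = -2 - 53/104 = -261/104)
(R - 1446)*(o + d(-3, -87)) = (-40418 - 1446)*(32117 - 261/104) = -41864*3339907/104 = -17477733331/13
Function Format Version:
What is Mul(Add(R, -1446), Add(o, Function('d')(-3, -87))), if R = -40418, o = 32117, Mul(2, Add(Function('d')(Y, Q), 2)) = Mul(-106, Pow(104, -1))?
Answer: Rational(-17477733331, 13) ≈ -1.3444e+9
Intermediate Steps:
Function('d')(Y, Q) = Rational(-261, 104) (Function('d')(Y, Q) = Add(-2, Mul(Rational(1, 2), Mul(-106, Pow(104, -1)))) = Add(-2, Mul(Rational(1, 2), Mul(-106, Rational(1, 104)))) = Add(-2, Mul(Rational(1, 2), Rational(-53, 52))) = Add(-2, Rational(-53, 104)) = Rational(-261, 104))
Mul(Add(R, -1446), Add(o, Function('d')(-3, -87))) = Mul(Add(-40418, -1446), Add(32117, Rational(-261, 104))) = Mul(-41864, Rational(3339907, 104)) = Rational(-17477733331, 13)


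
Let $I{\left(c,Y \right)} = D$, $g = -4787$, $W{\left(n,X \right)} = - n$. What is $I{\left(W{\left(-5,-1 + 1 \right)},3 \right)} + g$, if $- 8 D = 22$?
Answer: $- \frac{19159}{4} \approx -4789.8$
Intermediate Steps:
$D = - \frac{11}{4}$ ($D = \left(- \frac{1}{8}\right) 22 = - \frac{11}{4} \approx -2.75$)
$I{\left(c,Y \right)} = - \frac{11}{4}$
$I{\left(W{\left(-5,-1 + 1 \right)},3 \right)} + g = - \frac{11}{4} - 4787 = - \frac{19159}{4}$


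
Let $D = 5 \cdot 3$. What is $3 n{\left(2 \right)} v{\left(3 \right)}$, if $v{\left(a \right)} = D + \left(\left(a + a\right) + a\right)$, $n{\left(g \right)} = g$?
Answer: $144$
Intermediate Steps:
$D = 15$
$v{\left(a \right)} = 15 + 3 a$ ($v{\left(a \right)} = 15 + \left(\left(a + a\right) + a\right) = 15 + \left(2 a + a\right) = 15 + 3 a$)
$3 n{\left(2 \right)} v{\left(3 \right)} = 3 \cdot 2 \left(15 + 3 \cdot 3\right) = 6 \left(15 + 9\right) = 6 \cdot 24 = 144$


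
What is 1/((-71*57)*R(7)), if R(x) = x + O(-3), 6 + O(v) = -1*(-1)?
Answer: -1/8094 ≈ -0.00012355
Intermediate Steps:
O(v) = -5 (O(v) = -6 - 1*(-1) = -6 + 1 = -5)
R(x) = -5 + x (R(x) = x - 5 = -5 + x)
1/((-71*57)*R(7)) = 1/((-71*57)*(-5 + 7)) = 1/(-4047*2) = 1/(-8094) = -1/8094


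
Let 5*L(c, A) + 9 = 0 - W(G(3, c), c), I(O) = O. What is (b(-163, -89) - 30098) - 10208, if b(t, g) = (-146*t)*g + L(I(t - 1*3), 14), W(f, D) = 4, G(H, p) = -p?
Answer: -10791653/5 ≈ -2.1583e+6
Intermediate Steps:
L(c, A) = -13/5 (L(c, A) = -9/5 + (0 - 1*4)/5 = -9/5 + (0 - 4)/5 = -9/5 + (⅕)*(-4) = -9/5 - ⅘ = -13/5)
b(t, g) = -13/5 - 146*g*t (b(t, g) = (-146*t)*g - 13/5 = -146*g*t - 13/5 = -13/5 - 146*g*t)
(b(-163, -89) - 30098) - 10208 = ((-13/5 - 146*(-89)*(-163)) - 30098) - 10208 = ((-13/5 - 2118022) - 30098) - 10208 = (-10590123/5 - 30098) - 10208 = -10740613/5 - 10208 = -10791653/5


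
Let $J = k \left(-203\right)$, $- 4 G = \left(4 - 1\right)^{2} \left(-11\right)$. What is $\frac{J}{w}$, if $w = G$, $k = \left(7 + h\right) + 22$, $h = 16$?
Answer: $- \frac{4060}{11} \approx -369.09$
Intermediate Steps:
$k = 45$ ($k = \left(7 + 16\right) + 22 = 23 + 22 = 45$)
$G = \frac{99}{4}$ ($G = - \frac{\left(4 - 1\right)^{2} \left(-11\right)}{4} = - \frac{3^{2} \left(-11\right)}{4} = - \frac{9 \left(-11\right)}{4} = \left(- \frac{1}{4}\right) \left(-99\right) = \frac{99}{4} \approx 24.75$)
$w = \frac{99}{4} \approx 24.75$
$J = -9135$ ($J = 45 \left(-203\right) = -9135$)
$\frac{J}{w} = - \frac{9135}{\frac{99}{4}} = \left(-9135\right) \frac{4}{99} = - \frac{4060}{11}$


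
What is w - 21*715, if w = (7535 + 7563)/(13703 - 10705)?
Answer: -22499936/1499 ≈ -15010.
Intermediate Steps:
w = 7549/1499 (w = 15098/2998 = 15098*(1/2998) = 7549/1499 ≈ 5.0360)
w - 21*715 = 7549/1499 - 21*715 = 7549/1499 - 15015 = -22499936/1499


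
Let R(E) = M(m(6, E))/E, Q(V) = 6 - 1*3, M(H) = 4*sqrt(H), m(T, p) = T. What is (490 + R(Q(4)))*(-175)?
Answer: -85750 - 700*sqrt(6)/3 ≈ -86322.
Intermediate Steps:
Q(V) = 3 (Q(V) = 6 - 3 = 3)
R(E) = 4*sqrt(6)/E (R(E) = (4*sqrt(6))/E = 4*sqrt(6)/E)
(490 + R(Q(4)))*(-175) = (490 + 4*sqrt(6)/3)*(-175) = -85750 - 700*sqrt(6)/3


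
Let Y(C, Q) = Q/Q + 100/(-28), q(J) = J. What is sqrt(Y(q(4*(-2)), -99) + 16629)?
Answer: sqrt(814695)/7 ≈ 128.94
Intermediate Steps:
Y(C, Q) = -18/7 (Y(C, Q) = 1 + 100*(-1/28) = 1 - 25/7 = -18/7)
sqrt(Y(q(4*(-2)), -99) + 16629) = sqrt(-18/7 + 16629) = sqrt(116385/7) = sqrt(814695)/7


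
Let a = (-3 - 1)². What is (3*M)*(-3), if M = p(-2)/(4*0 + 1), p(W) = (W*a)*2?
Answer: 576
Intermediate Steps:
a = 16 (a = (-4)² = 16)
p(W) = 32*W (p(W) = (W*16)*2 = (16*W)*2 = 32*W)
M = -64 (M = (32*(-2))/(4*0 + 1) = -64/(0 + 1) = -64/1 = -64*1 = -64)
(3*M)*(-3) = (3*(-64))*(-3) = -192*(-3) = 576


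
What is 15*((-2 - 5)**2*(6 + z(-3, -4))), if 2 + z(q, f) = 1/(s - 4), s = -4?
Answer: 22785/8 ≈ 2848.1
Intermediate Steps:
z(q, f) = -17/8 (z(q, f) = -2 + 1/(-4 - 4) = -2 + 1/(-8) = -2 - 1/8 = -17/8)
15*((-2 - 5)**2*(6 + z(-3, -4))) = 15*((-2 - 5)**2*(6 - 17/8)) = 15*((-7)**2*(31/8)) = 15*(49*(31/8)) = 15*(1519/8) = 22785/8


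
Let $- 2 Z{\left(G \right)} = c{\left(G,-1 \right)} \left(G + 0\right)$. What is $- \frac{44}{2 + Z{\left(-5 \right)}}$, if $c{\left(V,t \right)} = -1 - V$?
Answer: $- \frac{11}{3} \approx -3.6667$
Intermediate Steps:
$Z{\left(G \right)} = - \frac{G \left(-1 - G\right)}{2}$ ($Z{\left(G \right)} = - \frac{\left(-1 - G\right) \left(G + 0\right)}{2} = - \frac{\left(-1 - G\right) G}{2} = - \frac{G \left(-1 - G\right)}{2}$)
$- \frac{44}{2 + Z{\left(-5 \right)}} = - \frac{44}{2 + \frac{1}{2} \left(-5\right) \left(1 - 5\right)} = - \frac{44}{2 + \frac{1}{2} \left(-5\right) \left(-4\right)} = - \frac{44}{2 + 10} = - \frac{44}{12} = \left(-44\right) \frac{1}{12} = - \frac{11}{3}$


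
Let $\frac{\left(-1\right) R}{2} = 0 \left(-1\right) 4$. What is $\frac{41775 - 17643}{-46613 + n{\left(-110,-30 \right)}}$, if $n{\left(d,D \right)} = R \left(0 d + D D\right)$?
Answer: $- \frac{24132}{46613} \approx -0.51771$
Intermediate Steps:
$R = 0$ ($R = - 2 \cdot 0 \left(-1\right) 4 = - 2 \cdot 0 \cdot 4 = \left(-2\right) 0 = 0$)
$n{\left(d,D \right)} = 0$ ($n{\left(d,D \right)} = 0 \left(0 d + D D\right) = 0 \left(0 + D^{2}\right) = 0 D^{2} = 0$)
$\frac{41775 - 17643}{-46613 + n{\left(-110,-30 \right)}} = \frac{41775 - 17643}{-46613 + 0} = \frac{24132}{-46613} = 24132 \left(- \frac{1}{46613}\right) = - \frac{24132}{46613}$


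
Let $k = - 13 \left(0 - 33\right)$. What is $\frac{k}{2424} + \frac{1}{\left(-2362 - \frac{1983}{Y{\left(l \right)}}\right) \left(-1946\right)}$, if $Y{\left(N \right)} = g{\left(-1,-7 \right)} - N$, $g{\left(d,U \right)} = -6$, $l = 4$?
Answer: $\frac{3010554583}{17010663208} \approx 0.17698$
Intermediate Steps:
$k = 429$ ($k = \left(-13\right) \left(-33\right) = 429$)
$Y{\left(N \right)} = -6 - N$
$\frac{k}{2424} + \frac{1}{\left(-2362 - \frac{1983}{Y{\left(l \right)}}\right) \left(-1946\right)} = \frac{429}{2424} + \frac{1}{\left(-2362 - \frac{1983}{-6 - 4}\right) \left(-1946\right)} = 429 \cdot \frac{1}{2424} + \frac{1}{-2362 - \frac{1983}{-6 - 4}} \left(- \frac{1}{1946}\right) = \frac{143}{808} + \frac{1}{-2362 - \frac{1983}{-10}} \left(- \frac{1}{1946}\right) = \frac{143}{808} + \frac{1}{-2362 - - \frac{1983}{10}} \left(- \frac{1}{1946}\right) = \frac{143}{808} + \frac{1}{-2362 + \frac{1983}{10}} \left(- \frac{1}{1946}\right) = \frac{143}{808} + \frac{1}{- \frac{21637}{10}} \left(- \frac{1}{1946}\right) = \frac{143}{808} - - \frac{5}{21052801} = \frac{143}{808} + \frac{5}{21052801} = \frac{3010554583}{17010663208}$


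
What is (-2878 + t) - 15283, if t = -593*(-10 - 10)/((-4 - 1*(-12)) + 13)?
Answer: -369521/21 ≈ -17596.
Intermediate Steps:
t = 11860/21 (t = -(-11860)/((-4 + 12) + 13) = -(-11860)/(8 + 13) = -(-11860)/21 = -593*(-20/21) = 11860/21 ≈ 564.76)
(-2878 + t) - 15283 = (-2878 + 11860/21) - 15283 = -48578/21 - 15283 = -369521/21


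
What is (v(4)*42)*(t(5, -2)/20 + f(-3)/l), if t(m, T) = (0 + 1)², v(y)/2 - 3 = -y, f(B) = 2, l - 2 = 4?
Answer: -161/5 ≈ -32.200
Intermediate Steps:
l = 6 (l = 2 + 4 = 6)
v(y) = 6 - 2*y (v(y) = 6 + 2*(-y) = 6 - 2*y)
t(m, T) = 1 (t(m, T) = 1² = 1)
(v(4)*42)*(t(5, -2)/20 + f(-3)/l) = ((6 - 2*4)*42)*(1/20 + 2/6) = ((6 - 8)*42)*(1*(1/20) + 2*(⅙)) = (-2*42)*(1/20 + ⅓) = -84*23/60 = -161/5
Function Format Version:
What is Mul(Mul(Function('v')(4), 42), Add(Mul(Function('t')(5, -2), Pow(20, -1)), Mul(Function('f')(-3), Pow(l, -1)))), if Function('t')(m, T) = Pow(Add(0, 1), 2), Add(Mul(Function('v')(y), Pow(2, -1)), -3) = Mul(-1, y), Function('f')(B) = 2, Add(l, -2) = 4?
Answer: Rational(-161, 5) ≈ -32.200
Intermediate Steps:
l = 6 (l = Add(2, 4) = 6)
Function('v')(y) = Add(6, Mul(-2, y)) (Function('v')(y) = Add(6, Mul(2, Mul(-1, y))) = Add(6, Mul(-2, y)))
Function('t')(m, T) = 1 (Function('t')(m, T) = Pow(1, 2) = 1)
Mul(Mul(Function('v')(4), 42), Add(Mul(Function('t')(5, -2), Pow(20, -1)), Mul(Function('f')(-3), Pow(l, -1)))) = Mul(Mul(Add(6, Mul(-2, 4)), 42), Add(Mul(1, Pow(20, -1)), Mul(2, Pow(6, -1)))) = Mul(Mul(Add(6, -8), 42), Add(Mul(1, Rational(1, 20)), Mul(2, Rational(1, 6)))) = Mul(Mul(-2, 42), Add(Rational(1, 20), Rational(1, 3))) = Mul(-84, Rational(23, 60)) = Rational(-161, 5)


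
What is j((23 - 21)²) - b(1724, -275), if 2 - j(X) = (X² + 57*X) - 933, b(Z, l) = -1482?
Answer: 2173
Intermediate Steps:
j(X) = 935 - X² - 57*X (j(X) = 2 - ((X² + 57*X) - 933) = 2 - (-933 + X² + 57*X) = 2 + (933 - X² - 57*X) = 935 - X² - 57*X)
j((23 - 21)²) - b(1724, -275) = (935 - ((23 - 21)²)² - 57*(23 - 21)²) - 1*(-1482) = (935 - (2²)² - 57*2²) + 1482 = (935 - 1*4² - 57*4) + 1482 = (935 - 1*16 - 228) + 1482 = (935 - 16 - 228) + 1482 = 691 + 1482 = 2173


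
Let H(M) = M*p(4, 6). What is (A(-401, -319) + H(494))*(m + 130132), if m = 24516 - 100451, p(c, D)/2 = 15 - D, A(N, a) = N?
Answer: 460186727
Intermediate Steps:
p(c, D) = 30 - 2*D (p(c, D) = 2*(15 - D) = 30 - 2*D)
H(M) = 18*M (H(M) = M*(30 - 2*6) = M*(30 - 12) = M*18 = 18*M)
m = -75935
(A(-401, -319) + H(494))*(m + 130132) = (-401 + 18*494)*(-75935 + 130132) = (-401 + 8892)*54197 = 8491*54197 = 460186727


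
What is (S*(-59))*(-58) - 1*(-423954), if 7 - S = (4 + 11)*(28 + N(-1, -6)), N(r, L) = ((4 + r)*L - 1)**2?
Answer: -19519462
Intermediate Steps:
N(r, L) = (-1 + L*(4 + r))**2 (N(r, L) = (L*(4 + r) - 1)**2 = (-1 + L*(4 + r))**2)
S = -5828 (S = 7 - (4 + 11)*(28 + (-1 + 4*(-6) - 6*(-1))**2) = 7 - 15*(28 + (-1 - 24 + 6)**2) = 7 - 15*(28 + (-19)**2) = 7 - 15*(28 + 361) = 7 - 15*389 = 7 - 1*5835 = 7 - 5835 = -5828)
(S*(-59))*(-58) - 1*(-423954) = -5828*(-59)*(-58) - 1*(-423954) = 343852*(-58) + 423954 = -19943416 + 423954 = -19519462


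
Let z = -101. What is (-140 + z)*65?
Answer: -15665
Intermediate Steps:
(-140 + z)*65 = (-140 - 101)*65 = -241*65 = -15665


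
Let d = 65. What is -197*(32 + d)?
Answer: -19109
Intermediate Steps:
-197*(32 + d) = -197*(32 + 65) = -197*97 = -19109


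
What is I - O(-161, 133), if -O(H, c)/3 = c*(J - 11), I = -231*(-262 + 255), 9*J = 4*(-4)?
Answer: -10444/3 ≈ -3481.3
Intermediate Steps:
J = -16/9 (J = (4*(-4))/9 = (⅑)*(-16) = -16/9 ≈ -1.7778)
I = 1617 (I = -231*(-7) = 1617)
O(H, c) = 115*c/3 (O(H, c) = -3*c*(-16/9 - 11) = -3*c*(-115)/9 = -(-115)*c/3 = 115*c/3)
I - O(-161, 133) = 1617 - 115*133/3 = 1617 - 1*15295/3 = 1617 - 15295/3 = -10444/3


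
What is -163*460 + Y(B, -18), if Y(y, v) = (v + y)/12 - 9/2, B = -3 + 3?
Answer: -74986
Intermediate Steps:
B = 0
Y(y, v) = -9/2 + v/12 + y/12 (Y(y, v) = (v + y)*(1/12) - 9*½ = (v/12 + y/12) - 9/2 = -9/2 + v/12 + y/12)
-163*460 + Y(B, -18) = -163*460 + (-9/2 + (1/12)*(-18) + (1/12)*0) = -74980 + (-9/2 - 3/2 + 0) = -74980 - 6 = -74986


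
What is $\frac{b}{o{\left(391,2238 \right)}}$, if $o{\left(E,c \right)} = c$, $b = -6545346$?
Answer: $- \frac{1090891}{373} \approx -2924.6$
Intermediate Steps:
$\frac{b}{o{\left(391,2238 \right)}} = - \frac{6545346}{2238} = \left(-6545346\right) \frac{1}{2238} = - \frac{1090891}{373}$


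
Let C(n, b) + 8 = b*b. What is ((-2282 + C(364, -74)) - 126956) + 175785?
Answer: 52015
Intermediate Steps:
C(n, b) = -8 + b² (C(n, b) = -8 + b*b = -8 + b²)
((-2282 + C(364, -74)) - 126956) + 175785 = ((-2282 + (-8 + (-74)²)) - 126956) + 175785 = ((-2282 + (-8 + 5476)) - 126956) + 175785 = ((-2282 + 5468) - 126956) + 175785 = (3186 - 126956) + 175785 = -123770 + 175785 = 52015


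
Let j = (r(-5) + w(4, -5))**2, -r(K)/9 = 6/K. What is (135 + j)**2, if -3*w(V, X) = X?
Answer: 4269838336/50625 ≈ 84343.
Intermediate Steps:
w(V, X) = -X/3
r(K) = -54/K
j = 34969/225 (j = (-54/(-5) - 1/3*(-5))**2 = (-54*(-1/5) + 5/3)**2 = (54/5 + 5/3)**2 = (187/15)**2 = 34969/225 ≈ 155.42)
(135 + j)**2 = (135 + 34969/225)**2 = (65344/225)**2 = 4269838336/50625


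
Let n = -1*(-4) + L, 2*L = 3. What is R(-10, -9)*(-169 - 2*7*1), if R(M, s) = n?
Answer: -2013/2 ≈ -1006.5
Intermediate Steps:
L = 3/2 (L = (½)*3 = 3/2 ≈ 1.5000)
n = 11/2 (n = -1*(-4) + 3/2 = 4 + 3/2 = 11/2 ≈ 5.5000)
R(M, s) = 11/2
R(-10, -9)*(-169 - 2*7*1) = 11*(-169 - 2*7*1)/2 = 11*(-169 - 14*1)/2 = 11*(-169 - 14)/2 = (11/2)*(-183) = -2013/2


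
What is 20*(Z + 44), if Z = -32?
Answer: 240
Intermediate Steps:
20*(Z + 44) = 20*(-32 + 44) = 20*12 = 240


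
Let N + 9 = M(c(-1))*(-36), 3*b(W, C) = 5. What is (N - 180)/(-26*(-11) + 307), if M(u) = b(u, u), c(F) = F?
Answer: -249/593 ≈ -0.41990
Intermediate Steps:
b(W, C) = 5/3 (b(W, C) = (⅓)*5 = 5/3)
M(u) = 5/3
N = -69 (N = -9 + (5/3)*(-36) = -9 - 60 = -69)
(N - 180)/(-26*(-11) + 307) = (-69 - 180)/(-26*(-11) + 307) = -249/(286 + 307) = -249/593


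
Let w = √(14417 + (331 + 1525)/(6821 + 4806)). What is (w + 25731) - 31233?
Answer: -5502 + √1949014418505/11627 ≈ -5381.9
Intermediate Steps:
w = √1949014418505/11627 (w = √(14417 + 1856/11627) = √(167628315/11627) = √1949014418505/11627 ≈ 120.07)
(w + 25731) - 31233 = (√1949014418505/11627 + 25731) - 31233 = (25731 + √1949014418505/11627) - 31233 = -5502 + √1949014418505/11627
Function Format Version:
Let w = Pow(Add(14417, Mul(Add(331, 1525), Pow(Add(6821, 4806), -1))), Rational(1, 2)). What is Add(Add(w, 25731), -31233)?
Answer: Add(-5502, Mul(Rational(1, 11627), Pow(1949014418505, Rational(1, 2)))) ≈ -5381.9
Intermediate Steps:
w = Mul(Rational(1, 11627), Pow(1949014418505, Rational(1, 2))) (w = Pow(Add(14417, Mul(1856, Pow(11627, -1))), Rational(1, 2)) = Pow(Add(14417, Mul(1856, Rational(1, 11627))), Rational(1, 2)) = Pow(Add(14417, Rational(1856, 11627)), Rational(1, 2)) = Pow(Rational(167628315, 11627), Rational(1, 2)) = Mul(Rational(1, 11627), Pow(1949014418505, Rational(1, 2))) ≈ 120.07)
Add(Add(w, 25731), -31233) = Add(Add(Mul(Rational(1, 11627), Pow(1949014418505, Rational(1, 2))), 25731), -31233) = Add(Add(25731, Mul(Rational(1, 11627), Pow(1949014418505, Rational(1, 2)))), -31233) = Add(-5502, Mul(Rational(1, 11627), Pow(1949014418505, Rational(1, 2))))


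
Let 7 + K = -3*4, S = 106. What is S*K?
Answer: -2014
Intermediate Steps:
K = -19 (K = -7 - 3*4 = -7 - 12 = -19)
S*K = 106*(-19) = -2014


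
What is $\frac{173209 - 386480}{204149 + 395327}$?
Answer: $- \frac{213271}{599476} \approx -0.35576$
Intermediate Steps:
$\frac{173209 - 386480}{204149 + 395327} = - \frac{213271}{599476}$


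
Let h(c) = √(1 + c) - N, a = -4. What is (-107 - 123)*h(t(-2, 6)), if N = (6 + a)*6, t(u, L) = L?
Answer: 2760 - 230*√7 ≈ 2151.5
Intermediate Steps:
N = 12 (N = (6 - 4)*6 = 2*6 = 12)
h(c) = -12 + √(1 + c) (h(c) = √(1 + c) - 1*12 = √(1 + c) - 12 = -12 + √(1 + c))
(-107 - 123)*h(t(-2, 6)) = (-107 - 123)*(-12 + √(1 + 6)) = -230*(-12 + √7) = 2760 - 230*√7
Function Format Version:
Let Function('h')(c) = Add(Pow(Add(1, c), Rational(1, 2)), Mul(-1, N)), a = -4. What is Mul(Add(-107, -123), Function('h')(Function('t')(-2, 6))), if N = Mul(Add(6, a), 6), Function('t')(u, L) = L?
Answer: Add(2760, Mul(-230, Pow(7, Rational(1, 2)))) ≈ 2151.5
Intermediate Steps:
N = 12 (N = Mul(Add(6, -4), 6) = Mul(2, 6) = 12)
Function('h')(c) = Add(-12, Pow(Add(1, c), Rational(1, 2))) (Function('h')(c) = Add(Pow(Add(1, c), Rational(1, 2)), Mul(-1, 12)) = Add(Pow(Add(1, c), Rational(1, 2)), -12) = Add(-12, Pow(Add(1, c), Rational(1, 2))))
Mul(Add(-107, -123), Function('h')(Function('t')(-2, 6))) = Mul(Add(-107, -123), Add(-12, Pow(Add(1, 6), Rational(1, 2)))) = Mul(-230, Add(-12, Pow(7, Rational(1, 2)))) = Add(2760, Mul(-230, Pow(7, Rational(1, 2))))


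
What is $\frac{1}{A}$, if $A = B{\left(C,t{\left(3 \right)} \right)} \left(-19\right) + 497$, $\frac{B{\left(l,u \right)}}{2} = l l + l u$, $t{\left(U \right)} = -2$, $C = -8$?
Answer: $- \frac{1}{2543} \approx -0.00039324$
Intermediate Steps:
$B{\left(l,u \right)} = 2 l^{2} + 2 l u$ ($B{\left(l,u \right)} = 2 \left(l l + l u\right) = 2 \left(l^{2} + l u\right) = 2 l^{2} + 2 l u$)
$A = -2543$ ($A = 2 \left(-8\right) \left(-8 - 2\right) \left(-19\right) + 497 = 2 \left(-8\right) \left(-10\right) \left(-19\right) + 497 = 160 \left(-19\right) + 497 = -3040 + 497 = -2543$)
$\frac{1}{A} = \frac{1}{-2543} = - \frac{1}{2543}$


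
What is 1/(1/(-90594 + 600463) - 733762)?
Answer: -509869/374122497177 ≈ -1.3628e-6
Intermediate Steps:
1/(1/(-90594 + 600463) - 733762) = 1/(1/509869 - 733762) = 1/(-374122497177/509869) = -509869/374122497177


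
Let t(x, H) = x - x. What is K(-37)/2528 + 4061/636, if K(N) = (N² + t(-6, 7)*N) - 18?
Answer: 2781361/401952 ≈ 6.9196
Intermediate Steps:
t(x, H) = 0
K(N) = -18 + N² (K(N) = (N² + 0*N) - 18 = (N² + 0) - 18 = N² - 18 = -18 + N²)
K(-37)/2528 + 4061/636 = (-18 + (-37)²)/2528 + 4061/636 = (-18 + 1369)*(1/2528) + 4061*(1/636) = 1351*(1/2528) + 4061/636 = 1351/2528 + 4061/636 = 2781361/401952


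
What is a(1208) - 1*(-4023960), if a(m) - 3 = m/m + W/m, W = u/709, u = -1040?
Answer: 430801561746/107059 ≈ 4.0240e+6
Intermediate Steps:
W = -1040/709 ≈ -1.4669
a(m) = 4 - 1040/(709*m) (a(m) = 3 + (m/m - 1040/(709*m)) = 3 + (1 - 1040/(709*m)) = 4 - 1040/(709*m))
a(1208) - 1*(-4023960) = (4 - 1040/709/1208) - 1*(-4023960) = (4 - 1040/709*1/1208) + 4023960 = (4 - 130/107059) + 4023960 = 428106/107059 + 4023960 = 430801561746/107059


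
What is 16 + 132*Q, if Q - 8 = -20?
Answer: -1568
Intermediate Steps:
Q = -12 (Q = 8 - 20 = -12)
16 + 132*Q = 16 + 132*(-12) = 16 - 1584 = -1568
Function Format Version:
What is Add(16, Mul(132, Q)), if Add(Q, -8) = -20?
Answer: -1568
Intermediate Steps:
Q = -12 (Q = Add(8, -20) = -12)
Add(16, Mul(132, Q)) = Add(16, Mul(132, -12)) = Add(16, -1584) = -1568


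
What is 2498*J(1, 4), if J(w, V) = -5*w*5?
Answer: -62450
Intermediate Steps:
J(w, V) = -25*w
2498*J(1, 4) = 2498*(-25*1) = 2498*(-25) = -62450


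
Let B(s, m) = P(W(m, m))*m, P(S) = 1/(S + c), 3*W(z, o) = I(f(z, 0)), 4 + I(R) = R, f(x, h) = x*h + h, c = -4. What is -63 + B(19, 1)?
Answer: -1011/16 ≈ -63.188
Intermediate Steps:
f(x, h) = h + h*x (f(x, h) = h*x + h = h + h*x)
I(R) = -4 + R
W(z, o) = -4/3 (W(z, o) = (-4 + 0*(1 + z))/3 = (-4 + 0)/3 = (1/3)*(-4) = -4/3)
P(S) = 1/(-4 + S) (P(S) = 1/(S - 4) = 1/(-4 + S))
B(s, m) = -3*m/16 (B(s, m) = m/(-4 - 4/3) = m/(-16/3) = -3*m/16)
-63 + B(19, 1) = -63 - 3/16*1 = -63 - 3/16 = -1011/16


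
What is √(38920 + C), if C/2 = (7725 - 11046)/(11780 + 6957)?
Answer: √8128329046/457 ≈ 197.28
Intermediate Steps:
C = -162/457 (C = 2*((7725 - 11046)/(11780 + 6957)) = 2*(-3321/18737) = 2*(-3321*1/18737) = 2*(-81/457) = -162/457 ≈ -0.35449)
√(38920 + C) = √(38920 - 162/457) = √(17786278/457) = √8128329046/457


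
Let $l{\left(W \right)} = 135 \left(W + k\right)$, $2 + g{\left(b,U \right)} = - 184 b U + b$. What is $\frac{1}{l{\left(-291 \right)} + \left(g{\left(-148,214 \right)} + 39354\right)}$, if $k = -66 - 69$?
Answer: $\frac{1}{5809342} \approx 1.7214 \cdot 10^{-7}$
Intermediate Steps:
$g{\left(b,U \right)} = -2 + b - 184 U b$ ($g{\left(b,U \right)} = -2 + \left(- 184 b U + b\right) = -2 - \left(- b + 184 U b\right) = -2 + b - 184 U b$)
$k = -135$ ($k = -66 - 69 = -135$)
$l{\left(W \right)} = -18225 + 135 W$ ($l{\left(W \right)} = 135 \left(W - 135\right) = 135 \left(-135 + W\right) = -18225 + 135 W$)
$\frac{1}{l{\left(-291 \right)} + \left(g{\left(-148,214 \right)} + 39354\right)} = \frac{1}{\left(-18225 + 135 \left(-291\right)\right) + \left(\left(-2 - 148 - 39376 \left(-148\right)\right) + 39354\right)} = \frac{1}{\left(-18225 - 39285\right) + \left(\left(-2 - 148 + 5827648\right) + 39354\right)} = \frac{1}{-57510 + \left(5827498 + 39354\right)} = \frac{1}{-57510 + 5866852} = \frac{1}{5809342}$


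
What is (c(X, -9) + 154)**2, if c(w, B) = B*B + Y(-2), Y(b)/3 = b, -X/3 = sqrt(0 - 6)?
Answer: 52441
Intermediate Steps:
X = -3*I*sqrt(6) (X = -3*sqrt(0 - 6) = -3*I*sqrt(6) ≈ -7.3485*I)
Y(b) = 3*b
c(w, B) = -6 + B**2 (c(w, B) = B*B + 3*(-2) = B**2 - 6 = -6 + B**2)
(c(X, -9) + 154)**2 = ((-6 + (-9)**2) + 154)**2 = ((-6 + 81) + 154)**2 = (75 + 154)**2 = 229**2 = 52441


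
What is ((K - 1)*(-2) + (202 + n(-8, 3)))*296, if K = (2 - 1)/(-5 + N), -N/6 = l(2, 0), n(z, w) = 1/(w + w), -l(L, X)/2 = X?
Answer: 908276/15 ≈ 60552.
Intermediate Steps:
l(L, X) = -2*X
n(z, w) = 1/(2*w)
N = 0 (N = -(-12)*0 = -6*0 = 0)
K = -1/5 (K = (2 - 1)/(-5 + 0) = 1/(-5) = 1*(-1/5) = -1/5 ≈ -0.20000)
((K - 1)*(-2) + (202 + n(-8, 3)))*296 = ((-1/5 - 1)*(-2) + (202 + (1/2)/3))*296 = (-6/5*(-2) + (202 + (1/2)*(1/3)))*296 = (12/5 + (202 + 1/6))*296 = (12/5 + 1213/6)*296 = (6137/30)*296 = 908276/15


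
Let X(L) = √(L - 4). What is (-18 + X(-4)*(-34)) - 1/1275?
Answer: -22951/1275 - 68*I*√2 ≈ -18.001 - 96.167*I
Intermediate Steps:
X(L) = √(-4 + L)
(-18 + X(-4)*(-34)) - 1/1275 = (-18 + √(-4 - 4)*(-34)) - 1/1275 = (-18 + √(-8)*(-34)) - 1*1/1275 = (-18 + (2*I*√2)*(-34)) - 1/1275 = (-18 - 68*I*√2) - 1/1275 = -22951/1275 - 68*I*√2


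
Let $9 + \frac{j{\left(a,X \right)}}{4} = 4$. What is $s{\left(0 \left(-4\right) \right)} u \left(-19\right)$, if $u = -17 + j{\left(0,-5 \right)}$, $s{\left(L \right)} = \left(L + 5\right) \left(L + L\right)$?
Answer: $0$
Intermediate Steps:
$j{\left(a,X \right)} = -20$ ($j{\left(a,X \right)} = -36 + 4 \cdot 4 = -36 + 16 = -20$)
$s{\left(L \right)} = 2 L \left(5 + L\right)$ ($s{\left(L \right)} = \left(5 + L\right) 2 L = 2 L \left(5 + L\right)$)
$u = -37$ ($u = -17 - 20 = -37$)
$s{\left(0 \left(-4\right) \right)} u \left(-19\right) = 2 \cdot 0 \left(-4\right) \left(5 + 0 \left(-4\right)\right) \left(-37\right) \left(-19\right) = 2 \cdot 0 \left(5 + 0\right) \left(-37\right) \left(-19\right) = 2 \cdot 0 \cdot 5 \left(-37\right) \left(-19\right) = 0 \left(-37\right) \left(-19\right) = 0 \left(-19\right) = 0$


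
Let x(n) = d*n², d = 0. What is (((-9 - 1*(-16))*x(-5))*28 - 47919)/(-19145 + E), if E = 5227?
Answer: 47919/13918 ≈ 3.4430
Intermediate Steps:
x(n) = 0 (x(n) = 0*n² = 0)
(((-9 - 1*(-16))*x(-5))*28 - 47919)/(-19145 + E) = (((-9 - 1*(-16))*0)*28 - 47919)/(-19145 + 5227) = (((-9 + 16)*0)*28 - 47919)/(-13918) = ((7*0)*28 - 47919)*(-1/13918) = (0*28 - 47919)*(-1/13918) = (0 - 47919)*(-1/13918) = -47919*(-1/13918) = 47919/13918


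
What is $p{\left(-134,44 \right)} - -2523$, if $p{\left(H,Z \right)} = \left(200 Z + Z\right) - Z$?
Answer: $11323$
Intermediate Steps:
$p{\left(H,Z \right)} = 200 Z$ ($p{\left(H,Z \right)} = 201 Z - Z = 200 Z$)
$p{\left(-134,44 \right)} - -2523 = 200 \cdot 44 - -2523 = 8800 + 2523 = 11323$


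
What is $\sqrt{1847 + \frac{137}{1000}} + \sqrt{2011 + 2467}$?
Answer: $\sqrt{4478} + \frac{\sqrt{18471370}}{100} \approx 109.9$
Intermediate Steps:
$\sqrt{1847 + \frac{137}{1000}} + \sqrt{2011 + 2467} = \sqrt{1847 + 137 \cdot \frac{1}{1000}} + \sqrt{4478} = \sqrt{1847 + \frac{137}{1000}} + \sqrt{4478} = \sqrt{\frac{1847137}{1000}} + \sqrt{4478} = \frac{\sqrt{18471370}}{100} + \sqrt{4478} = \sqrt{4478} + \frac{\sqrt{18471370}}{100}$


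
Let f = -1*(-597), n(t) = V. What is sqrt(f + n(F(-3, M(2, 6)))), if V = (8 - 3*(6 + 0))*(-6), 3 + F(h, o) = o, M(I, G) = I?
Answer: 3*sqrt(73) ≈ 25.632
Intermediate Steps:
F(h, o) = -3 + o
V = 60 (V = (8 - 3*6)*(-6) = (8 - 18)*(-6) = -10*(-6) = 60)
n(t) = 60
f = 597
sqrt(f + n(F(-3, M(2, 6)))) = sqrt(597 + 60) = sqrt(657) = 3*sqrt(73)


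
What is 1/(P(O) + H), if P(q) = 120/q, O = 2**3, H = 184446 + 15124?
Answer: 1/199585 ≈ 5.0104e-6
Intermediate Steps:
H = 199570
O = 8
1/(P(O) + H) = 1/(120/8 + 199570) = 1/(120*(1/8) + 199570) = 1/(15 + 199570) = 1/199585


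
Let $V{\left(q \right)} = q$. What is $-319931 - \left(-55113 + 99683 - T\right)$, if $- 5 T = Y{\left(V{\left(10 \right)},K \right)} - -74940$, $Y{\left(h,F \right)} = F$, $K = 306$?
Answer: $- \frac{1897751}{5} \approx -3.7955 \cdot 10^{5}$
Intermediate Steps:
$T = - \frac{75246}{5}$ ($T = - \frac{306 - -74940}{5} = - \frac{306 + 74940}{5} = \left(- \frac{1}{5}\right) 75246 = - \frac{75246}{5} \approx -15049.0$)
$-319931 - \left(-55113 + 99683 - T\right) = -319931 - \left(- \frac{200319}{5} + 99683\right) = -319931 - \frac{298096}{5} = - \frac{1897751}{5}$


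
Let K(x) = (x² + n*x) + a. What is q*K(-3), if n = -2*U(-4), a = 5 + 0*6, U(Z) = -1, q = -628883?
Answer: -5031064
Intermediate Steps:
a = 5 (a = 5 + 0 = 5)
n = 2 (n = -2*(-1) = 2)
K(x) = 5 + x² + 2*x (K(x) = (x² + 2*x) + 5 = 5 + x² + 2*x)
q*K(-3) = -628883*(5 + (-3)² + 2*(-3)) = -628883*(5 + 9 - 6) = -628883*8 = -5031064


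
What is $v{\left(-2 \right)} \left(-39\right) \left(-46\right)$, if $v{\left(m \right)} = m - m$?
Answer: $0$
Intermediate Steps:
$v{\left(m \right)} = 0$
$v{\left(-2 \right)} \left(-39\right) \left(-46\right) = 0 \left(-39\right) \left(-46\right) = 0 \left(-46\right) = 0$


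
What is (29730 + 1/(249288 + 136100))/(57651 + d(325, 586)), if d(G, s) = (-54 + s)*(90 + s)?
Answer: 11457585241/160815860804 ≈ 0.071247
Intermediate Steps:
(29730 + 1/(249288 + 136100))/(57651 + d(325, 586)) = (29730 + 1/(249288 + 136100))/(57651 + (-4860 + 586² + 36*586)) = (29730 + 1/385388)/(57651 + (-4860 + 343396 + 21096)) = (29730 + 1/385388)/(57651 + 359632) = (11457585241/385388)/417283 = (11457585241/385388)*(1/417283) = 11457585241/160815860804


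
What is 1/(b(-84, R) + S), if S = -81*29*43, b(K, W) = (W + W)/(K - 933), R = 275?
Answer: -1017/102724669 ≈ -9.9003e-6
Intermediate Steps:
b(K, W) = 2*W/(-933 + K) (b(K, W) = (2*W)/(-933 + K) = 2*W/(-933 + K))
S = -101007 (S = -2349*43 = -101007)
1/(b(-84, R) + S) = 1/(2*275/(-933 - 84) - 101007) = 1/(2*275/(-1017) - 101007) = 1/(2*275*(-1/1017) - 101007) = 1/(-550/1017 - 101007) = 1/(-102724669/1017) = -1017/102724669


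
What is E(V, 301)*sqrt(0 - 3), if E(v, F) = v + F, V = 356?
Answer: 657*I*sqrt(3) ≈ 1138.0*I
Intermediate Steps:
E(v, F) = F + v
E(V, 301)*sqrt(0 - 3) = (301 + 356)*sqrt(0 - 3) = 657*sqrt(-3) = 657*(I*sqrt(3)) = 657*I*sqrt(3)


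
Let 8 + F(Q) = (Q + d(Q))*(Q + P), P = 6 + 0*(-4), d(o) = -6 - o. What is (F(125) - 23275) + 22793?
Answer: -1276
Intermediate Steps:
P = 6 (P = 6 + 0 = 6)
F(Q) = -44 - 6*Q (F(Q) = -8 + (Q + (-6 - Q))*(Q + 6) = -8 - 6*(6 + Q) = -8 + (-36 - 6*Q) = -44 - 6*Q)
(F(125) - 23275) + 22793 = ((-44 - 6*125) - 23275) + 22793 = ((-44 - 750) - 23275) + 22793 = (-794 - 23275) + 22793 = -24069 + 22793 = -1276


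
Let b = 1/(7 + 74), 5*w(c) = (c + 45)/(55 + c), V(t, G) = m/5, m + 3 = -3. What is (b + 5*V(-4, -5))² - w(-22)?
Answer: 12887074/360855 ≈ 35.713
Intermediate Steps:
m = -6 (m = -3 - 3 = -6)
V(t, G) = -6/5
w(c) = (45 + c)/(5*(55 + c)) (w(c) = ((c + 45)/(55 + c))/5 = ((45 + c)/(55 + c))/5 = (45 + c)/(5*(55 + c)))
b = 1/81 ≈ 0.012346
(b + 5*V(-4, -5))² - w(-22) = (1/81 + 5*(-6/5))² - (45 - 22)/(5*(55 - 22)) = (1/81 - 6)² - 23/(5*33) = (-485/81)² - 23/(5*33) = 235225/6561 - 1*23/165 = 235225/6561 - 23/165 = 12887074/360855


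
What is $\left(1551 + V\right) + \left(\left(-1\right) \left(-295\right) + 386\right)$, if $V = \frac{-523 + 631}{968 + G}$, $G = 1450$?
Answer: $\frac{899514}{403} \approx 2232.0$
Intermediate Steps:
$V = \frac{18}{403}$ ($V = \frac{-523 + 631}{968 + 1450} = \frac{108}{2418} = 108 \cdot \frac{1}{2418} = \frac{18}{403} \approx 0.044665$)
$\left(1551 + V\right) + \left(\left(-1\right) \left(-295\right) + 386\right) = \left(1551 + \frac{18}{403}\right) + \left(\left(-1\right) \left(-295\right) + 386\right) = \frac{625071}{403} + \left(295 + 386\right) = \frac{625071}{403} + 681 = \frac{899514}{403}$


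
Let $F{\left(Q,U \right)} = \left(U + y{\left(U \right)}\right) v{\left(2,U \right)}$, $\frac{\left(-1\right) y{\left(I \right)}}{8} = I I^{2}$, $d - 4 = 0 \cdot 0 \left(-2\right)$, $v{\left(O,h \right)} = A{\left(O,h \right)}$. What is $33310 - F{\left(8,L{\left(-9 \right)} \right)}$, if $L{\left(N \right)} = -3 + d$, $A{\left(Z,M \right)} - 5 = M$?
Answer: $33352$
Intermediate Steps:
$A{\left(Z,M \right)} = 5 + M$
$v{\left(O,h \right)} = 5 + h$
$d = 4$ ($d = 4 + 0 \cdot 0 \left(-2\right) = 4 + 0 \left(-2\right) = 4 + 0 = 4$)
$y{\left(I \right)} = - 8 I^{3}$ ($y{\left(I \right)} = - 8 I I^{2} = - 8 I^{3}$)
$L{\left(N \right)} = 1$ ($L{\left(N \right)} = -3 + 4 = 1$)
$F{\left(Q,U \right)} = \left(5 + U\right) \left(U - 8 U^{3}\right)$ ($F{\left(Q,U \right)} = \left(U - 8 U^{3}\right) \left(5 + U\right) = \left(5 + U\right) \left(U - 8 U^{3}\right)$)
$33310 - F{\left(8,L{\left(-9 \right)} \right)} = 33310 - \left(-1\right) 1 \left(-1 + 8 \cdot 1^{2}\right) \left(5 + 1\right) = 33310 - \left(-1\right) 1 \left(-1 + 8 \cdot 1\right) 6 = 33310 - \left(-1\right) 1 \left(-1 + 8\right) 6 = 33310 - \left(-1\right) 1 \cdot 7 \cdot 6 = 33310 - -42 = 33310 + 42 = 33352$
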